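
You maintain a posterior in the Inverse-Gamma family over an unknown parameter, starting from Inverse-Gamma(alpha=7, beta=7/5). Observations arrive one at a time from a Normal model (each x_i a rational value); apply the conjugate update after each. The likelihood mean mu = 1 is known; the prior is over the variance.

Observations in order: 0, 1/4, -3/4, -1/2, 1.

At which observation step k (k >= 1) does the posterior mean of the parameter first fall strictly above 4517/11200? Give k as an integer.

obs 1: x=0 → posterior Inverse-Gamma(15/2, 19/10)
obs 2: x=1/4 → posterior Inverse-Gamma(8, 349/160)
obs 3: x=-3/4 → posterior Inverse-Gamma(17/2, 297/80)
obs 4: x=-1/2 → posterior Inverse-Gamma(9, 387/80)
obs 5: x=1 → posterior Inverse-Gamma(19/2, 387/80)

k = 3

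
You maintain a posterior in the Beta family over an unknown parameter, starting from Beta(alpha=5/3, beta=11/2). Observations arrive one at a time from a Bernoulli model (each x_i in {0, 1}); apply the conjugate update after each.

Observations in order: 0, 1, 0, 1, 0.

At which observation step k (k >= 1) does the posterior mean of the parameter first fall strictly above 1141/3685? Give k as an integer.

k = 4

obs 1: x=0 → posterior Beta(5/3, 13/2)
obs 2: x=1 → posterior Beta(8/3, 13/2)
obs 3: x=0 → posterior Beta(8/3, 15/2)
obs 4: x=1 → posterior Beta(11/3, 15/2)
obs 5: x=0 → posterior Beta(11/3, 17/2)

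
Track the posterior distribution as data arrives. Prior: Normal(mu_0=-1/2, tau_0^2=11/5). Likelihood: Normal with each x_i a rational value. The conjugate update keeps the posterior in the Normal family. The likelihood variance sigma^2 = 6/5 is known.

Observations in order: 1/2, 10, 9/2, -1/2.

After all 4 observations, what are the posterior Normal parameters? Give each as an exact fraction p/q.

obs 1: x=1/2 → posterior Normal(5/34, 66/85)
obs 2: x=10 → posterior Normal(225/56, 33/70)
obs 3: x=9/2 → posterior Normal(54/13, 22/65)
obs 4: x=-1/2 → posterior Normal(313/100, 33/125)

mu_0=313/100, tau_0^2=33/125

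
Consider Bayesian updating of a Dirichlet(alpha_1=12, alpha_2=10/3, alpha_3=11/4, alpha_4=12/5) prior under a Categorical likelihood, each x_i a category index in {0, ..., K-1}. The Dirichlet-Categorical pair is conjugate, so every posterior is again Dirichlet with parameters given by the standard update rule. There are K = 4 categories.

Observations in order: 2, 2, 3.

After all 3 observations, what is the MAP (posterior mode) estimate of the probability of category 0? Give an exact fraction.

660/1169

obs 1: x=2 → posterior Dirichlet(12, 10/3, 15/4, 12/5)
obs 2: x=2 → posterior Dirichlet(12, 10/3, 19/4, 12/5)
obs 3: x=3 → posterior Dirichlet(12, 10/3, 19/4, 17/5)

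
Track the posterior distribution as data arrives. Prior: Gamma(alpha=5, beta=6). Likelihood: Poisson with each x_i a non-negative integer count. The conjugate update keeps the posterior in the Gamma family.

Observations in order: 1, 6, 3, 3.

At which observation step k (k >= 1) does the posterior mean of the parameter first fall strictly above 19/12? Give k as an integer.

obs 1: x=1 → posterior Gamma(6, 7)
obs 2: x=6 → posterior Gamma(12, 8)
obs 3: x=3 → posterior Gamma(15, 9)
obs 4: x=3 → posterior Gamma(18, 10)

k = 3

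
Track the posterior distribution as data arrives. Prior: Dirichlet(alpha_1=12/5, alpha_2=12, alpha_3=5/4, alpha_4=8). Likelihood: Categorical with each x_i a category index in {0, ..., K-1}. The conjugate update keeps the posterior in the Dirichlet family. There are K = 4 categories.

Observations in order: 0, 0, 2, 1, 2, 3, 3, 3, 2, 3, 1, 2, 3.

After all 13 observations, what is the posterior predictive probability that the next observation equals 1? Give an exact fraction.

280/733

obs 1: x=0 → posterior Dirichlet(17/5, 12, 5/4, 8)
obs 2: x=0 → posterior Dirichlet(22/5, 12, 5/4, 8)
obs 3: x=2 → posterior Dirichlet(22/5, 12, 9/4, 8)
obs 4: x=1 → posterior Dirichlet(22/5, 13, 9/4, 8)
obs 5: x=2 → posterior Dirichlet(22/5, 13, 13/4, 8)
obs 6: x=3 → posterior Dirichlet(22/5, 13, 13/4, 9)
obs 7: x=3 → posterior Dirichlet(22/5, 13, 13/4, 10)
obs 8: x=3 → posterior Dirichlet(22/5, 13, 13/4, 11)
obs 9: x=2 → posterior Dirichlet(22/5, 13, 17/4, 11)
obs 10: x=3 → posterior Dirichlet(22/5, 13, 17/4, 12)
obs 11: x=1 → posterior Dirichlet(22/5, 14, 17/4, 12)
obs 12: x=2 → posterior Dirichlet(22/5, 14, 21/4, 12)
obs 13: x=3 → posterior Dirichlet(22/5, 14, 21/4, 13)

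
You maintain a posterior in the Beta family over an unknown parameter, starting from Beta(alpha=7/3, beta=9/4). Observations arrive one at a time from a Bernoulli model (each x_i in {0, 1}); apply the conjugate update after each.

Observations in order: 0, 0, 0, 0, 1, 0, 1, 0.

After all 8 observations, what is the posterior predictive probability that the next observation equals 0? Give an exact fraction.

99/151

obs 1: x=0 → posterior Beta(7/3, 13/4)
obs 2: x=0 → posterior Beta(7/3, 17/4)
obs 3: x=0 → posterior Beta(7/3, 21/4)
obs 4: x=0 → posterior Beta(7/3, 25/4)
obs 5: x=1 → posterior Beta(10/3, 25/4)
obs 6: x=0 → posterior Beta(10/3, 29/4)
obs 7: x=1 → posterior Beta(13/3, 29/4)
obs 8: x=0 → posterior Beta(13/3, 33/4)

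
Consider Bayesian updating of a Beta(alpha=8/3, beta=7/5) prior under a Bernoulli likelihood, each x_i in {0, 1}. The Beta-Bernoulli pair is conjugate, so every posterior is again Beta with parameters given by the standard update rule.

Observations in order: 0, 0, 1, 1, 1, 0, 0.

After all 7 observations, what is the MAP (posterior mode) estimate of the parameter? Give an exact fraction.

obs 1: x=0 → posterior Beta(8/3, 12/5)
obs 2: x=0 → posterior Beta(8/3, 17/5)
obs 3: x=1 → posterior Beta(11/3, 17/5)
obs 4: x=1 → posterior Beta(14/3, 17/5)
obs 5: x=1 → posterior Beta(17/3, 17/5)
obs 6: x=0 → posterior Beta(17/3, 22/5)
obs 7: x=0 → posterior Beta(17/3, 27/5)

35/68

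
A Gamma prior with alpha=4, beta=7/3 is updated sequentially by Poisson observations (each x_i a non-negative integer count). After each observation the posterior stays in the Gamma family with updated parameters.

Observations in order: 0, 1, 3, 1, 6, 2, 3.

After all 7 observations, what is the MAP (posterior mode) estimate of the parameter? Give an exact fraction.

57/28

obs 1: x=0 → posterior Gamma(4, 10/3)
obs 2: x=1 → posterior Gamma(5, 13/3)
obs 3: x=3 → posterior Gamma(8, 16/3)
obs 4: x=1 → posterior Gamma(9, 19/3)
obs 5: x=6 → posterior Gamma(15, 22/3)
obs 6: x=2 → posterior Gamma(17, 25/3)
obs 7: x=3 → posterior Gamma(20, 28/3)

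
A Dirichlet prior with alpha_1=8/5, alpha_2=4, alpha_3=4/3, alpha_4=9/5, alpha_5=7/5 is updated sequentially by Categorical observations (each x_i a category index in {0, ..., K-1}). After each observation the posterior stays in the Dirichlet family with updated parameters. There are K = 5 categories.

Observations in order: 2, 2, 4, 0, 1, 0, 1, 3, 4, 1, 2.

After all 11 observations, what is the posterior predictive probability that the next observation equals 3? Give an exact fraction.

42/317

obs 1: x=2 → posterior Dirichlet(8/5, 4, 7/3, 9/5, 7/5)
obs 2: x=2 → posterior Dirichlet(8/5, 4, 10/3, 9/5, 7/5)
obs 3: x=4 → posterior Dirichlet(8/5, 4, 10/3, 9/5, 12/5)
obs 4: x=0 → posterior Dirichlet(13/5, 4, 10/3, 9/5, 12/5)
obs 5: x=1 → posterior Dirichlet(13/5, 5, 10/3, 9/5, 12/5)
obs 6: x=0 → posterior Dirichlet(18/5, 5, 10/3, 9/5, 12/5)
obs 7: x=1 → posterior Dirichlet(18/5, 6, 10/3, 9/5, 12/5)
obs 8: x=3 → posterior Dirichlet(18/5, 6, 10/3, 14/5, 12/5)
obs 9: x=4 → posterior Dirichlet(18/5, 6, 10/3, 14/5, 17/5)
obs 10: x=1 → posterior Dirichlet(18/5, 7, 10/3, 14/5, 17/5)
obs 11: x=2 → posterior Dirichlet(18/5, 7, 13/3, 14/5, 17/5)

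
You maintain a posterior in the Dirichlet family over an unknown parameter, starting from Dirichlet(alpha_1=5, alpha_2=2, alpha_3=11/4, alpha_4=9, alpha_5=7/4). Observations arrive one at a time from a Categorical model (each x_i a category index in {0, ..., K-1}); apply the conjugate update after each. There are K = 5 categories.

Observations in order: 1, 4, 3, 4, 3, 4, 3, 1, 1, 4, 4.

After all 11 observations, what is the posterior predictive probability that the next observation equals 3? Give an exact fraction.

obs 1: x=1 → posterior Dirichlet(5, 3, 11/4, 9, 7/4)
obs 2: x=4 → posterior Dirichlet(5, 3, 11/4, 9, 11/4)
obs 3: x=3 → posterior Dirichlet(5, 3, 11/4, 10, 11/4)
obs 4: x=4 → posterior Dirichlet(5, 3, 11/4, 10, 15/4)
obs 5: x=3 → posterior Dirichlet(5, 3, 11/4, 11, 15/4)
obs 6: x=4 → posterior Dirichlet(5, 3, 11/4, 11, 19/4)
obs 7: x=3 → posterior Dirichlet(5, 3, 11/4, 12, 19/4)
obs 8: x=1 → posterior Dirichlet(5, 4, 11/4, 12, 19/4)
obs 9: x=1 → posterior Dirichlet(5, 5, 11/4, 12, 19/4)
obs 10: x=4 → posterior Dirichlet(5, 5, 11/4, 12, 23/4)
obs 11: x=4 → posterior Dirichlet(5, 5, 11/4, 12, 27/4)

8/21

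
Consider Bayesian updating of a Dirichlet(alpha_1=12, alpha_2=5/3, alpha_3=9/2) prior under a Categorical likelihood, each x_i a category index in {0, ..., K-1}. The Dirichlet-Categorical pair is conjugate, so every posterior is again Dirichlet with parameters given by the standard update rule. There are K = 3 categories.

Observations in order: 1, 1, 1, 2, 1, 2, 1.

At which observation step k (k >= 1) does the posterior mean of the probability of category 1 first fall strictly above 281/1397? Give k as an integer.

k = 3

obs 1: x=1 → posterior Dirichlet(12, 8/3, 9/2)
obs 2: x=1 → posterior Dirichlet(12, 11/3, 9/2)
obs 3: x=1 → posterior Dirichlet(12, 14/3, 9/2)
obs 4: x=2 → posterior Dirichlet(12, 14/3, 11/2)
obs 5: x=1 → posterior Dirichlet(12, 17/3, 11/2)
obs 6: x=2 → posterior Dirichlet(12, 17/3, 13/2)
obs 7: x=1 → posterior Dirichlet(12, 20/3, 13/2)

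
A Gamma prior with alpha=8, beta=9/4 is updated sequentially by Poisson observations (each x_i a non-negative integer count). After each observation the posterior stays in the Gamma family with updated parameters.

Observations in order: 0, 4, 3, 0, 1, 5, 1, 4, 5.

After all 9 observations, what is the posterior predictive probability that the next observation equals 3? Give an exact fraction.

obs 1: x=0 → posterior Gamma(8, 13/4)
obs 2: x=4 → posterior Gamma(12, 17/4)
obs 3: x=3 → posterior Gamma(15, 21/4)
obs 4: x=0 → posterior Gamma(15, 25/4)
obs 5: x=1 → posterior Gamma(16, 29/4)
obs 6: x=5 → posterior Gamma(21, 33/4)
obs 7: x=1 → posterior Gamma(22, 37/4)
obs 8: x=4 → posterior Gamma(26, 41/4)
obs 9: x=5 → posterior Gamma(31, 45/4)

620357822163765566756103589505524635314941406250000000000/2928644930813641516032715844013695341634232321209103400801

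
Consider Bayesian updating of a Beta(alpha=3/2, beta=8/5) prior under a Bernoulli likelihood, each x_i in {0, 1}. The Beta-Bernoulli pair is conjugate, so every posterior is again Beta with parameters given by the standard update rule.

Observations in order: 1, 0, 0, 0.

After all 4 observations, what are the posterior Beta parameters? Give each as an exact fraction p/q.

obs 1: x=1 → posterior Beta(5/2, 8/5)
obs 2: x=0 → posterior Beta(5/2, 13/5)
obs 3: x=0 → posterior Beta(5/2, 18/5)
obs 4: x=0 → posterior Beta(5/2, 23/5)

alpha=5/2, beta=23/5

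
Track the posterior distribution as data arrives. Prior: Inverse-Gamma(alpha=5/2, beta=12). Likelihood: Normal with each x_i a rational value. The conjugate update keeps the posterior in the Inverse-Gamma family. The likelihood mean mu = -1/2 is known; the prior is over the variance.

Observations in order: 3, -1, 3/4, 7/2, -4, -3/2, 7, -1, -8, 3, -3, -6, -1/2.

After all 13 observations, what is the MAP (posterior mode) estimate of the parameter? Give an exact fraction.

obs 1: x=3 → posterior Inverse-Gamma(3, 145/8)
obs 2: x=-1 → posterior Inverse-Gamma(7/2, 73/4)
obs 3: x=3/4 → posterior Inverse-Gamma(4, 609/32)
obs 4: x=7/2 → posterior Inverse-Gamma(9/2, 865/32)
obs 5: x=-4 → posterior Inverse-Gamma(5, 1061/32)
obs 6: x=-3/2 → posterior Inverse-Gamma(11/2, 1077/32)
obs 7: x=7 → posterior Inverse-Gamma(6, 1977/32)
obs 8: x=-1 → posterior Inverse-Gamma(13/2, 1981/32)
obs 9: x=-8 → posterior Inverse-Gamma(7, 2881/32)
obs 10: x=3 → posterior Inverse-Gamma(15/2, 3077/32)
obs 11: x=-3 → posterior Inverse-Gamma(8, 3177/32)
obs 12: x=-6 → posterior Inverse-Gamma(17/2, 3661/32)
obs 13: x=-1/2 → posterior Inverse-Gamma(9, 3661/32)

3661/320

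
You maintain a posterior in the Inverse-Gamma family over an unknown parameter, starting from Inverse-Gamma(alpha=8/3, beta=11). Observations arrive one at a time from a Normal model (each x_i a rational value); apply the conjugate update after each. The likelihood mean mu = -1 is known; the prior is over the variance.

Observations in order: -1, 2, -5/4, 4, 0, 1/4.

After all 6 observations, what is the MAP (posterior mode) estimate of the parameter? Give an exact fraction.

1407/320

obs 1: x=-1 → posterior Inverse-Gamma(19/6, 11)
obs 2: x=2 → posterior Inverse-Gamma(11/3, 31/2)
obs 3: x=-5/4 → posterior Inverse-Gamma(25/6, 497/32)
obs 4: x=4 → posterior Inverse-Gamma(14/3, 897/32)
obs 5: x=0 → posterior Inverse-Gamma(31/6, 913/32)
obs 6: x=1/4 → posterior Inverse-Gamma(17/3, 469/16)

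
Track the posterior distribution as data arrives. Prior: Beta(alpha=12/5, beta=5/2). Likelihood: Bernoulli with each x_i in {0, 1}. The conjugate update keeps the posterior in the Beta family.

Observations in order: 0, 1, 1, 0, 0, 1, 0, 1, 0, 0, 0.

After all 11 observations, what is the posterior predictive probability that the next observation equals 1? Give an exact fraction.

64/159

obs 1: x=0 → posterior Beta(12/5, 7/2)
obs 2: x=1 → posterior Beta(17/5, 7/2)
obs 3: x=1 → posterior Beta(22/5, 7/2)
obs 4: x=0 → posterior Beta(22/5, 9/2)
obs 5: x=0 → posterior Beta(22/5, 11/2)
obs 6: x=1 → posterior Beta(27/5, 11/2)
obs 7: x=0 → posterior Beta(27/5, 13/2)
obs 8: x=1 → posterior Beta(32/5, 13/2)
obs 9: x=0 → posterior Beta(32/5, 15/2)
obs 10: x=0 → posterior Beta(32/5, 17/2)
obs 11: x=0 → posterior Beta(32/5, 19/2)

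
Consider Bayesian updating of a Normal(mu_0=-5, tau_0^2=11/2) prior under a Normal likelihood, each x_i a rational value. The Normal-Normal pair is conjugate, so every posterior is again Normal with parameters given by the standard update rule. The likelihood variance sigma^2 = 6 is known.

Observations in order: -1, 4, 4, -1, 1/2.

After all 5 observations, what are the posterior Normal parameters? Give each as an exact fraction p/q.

mu_0=23/134, tau_0^2=66/67

obs 1: x=-1 → posterior Normal(-71/23, 66/23)
obs 2: x=4 → posterior Normal(-27/34, 33/17)
obs 3: x=4 → posterior Normal(17/45, 22/15)
obs 4: x=-1 → posterior Normal(3/28, 33/28)
obs 5: x=1/2 → posterior Normal(23/134, 66/67)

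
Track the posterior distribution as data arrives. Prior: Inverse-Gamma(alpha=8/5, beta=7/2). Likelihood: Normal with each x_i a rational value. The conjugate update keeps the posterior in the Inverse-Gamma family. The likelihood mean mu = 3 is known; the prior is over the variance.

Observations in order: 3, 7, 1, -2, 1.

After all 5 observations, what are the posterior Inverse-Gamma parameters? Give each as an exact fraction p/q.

obs 1: x=3 → posterior Inverse-Gamma(21/10, 7/2)
obs 2: x=7 → posterior Inverse-Gamma(13/5, 23/2)
obs 3: x=1 → posterior Inverse-Gamma(31/10, 27/2)
obs 4: x=-2 → posterior Inverse-Gamma(18/5, 26)
obs 5: x=1 → posterior Inverse-Gamma(41/10, 28)

alpha=41/10, beta=28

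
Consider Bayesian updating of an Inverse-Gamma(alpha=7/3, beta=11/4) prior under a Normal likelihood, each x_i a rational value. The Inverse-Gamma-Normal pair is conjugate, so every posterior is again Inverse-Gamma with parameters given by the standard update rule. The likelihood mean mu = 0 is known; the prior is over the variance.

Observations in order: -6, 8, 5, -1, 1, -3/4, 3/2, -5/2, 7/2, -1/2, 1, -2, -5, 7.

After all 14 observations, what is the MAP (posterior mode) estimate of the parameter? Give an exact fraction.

11187/992

obs 1: x=-6 → posterior Inverse-Gamma(17/6, 83/4)
obs 2: x=8 → posterior Inverse-Gamma(10/3, 211/4)
obs 3: x=5 → posterior Inverse-Gamma(23/6, 261/4)
obs 4: x=-1 → posterior Inverse-Gamma(13/3, 263/4)
obs 5: x=1 → posterior Inverse-Gamma(29/6, 265/4)
obs 6: x=-3/4 → posterior Inverse-Gamma(16/3, 2129/32)
obs 7: x=3/2 → posterior Inverse-Gamma(35/6, 2165/32)
obs 8: x=-5/2 → posterior Inverse-Gamma(19/3, 2265/32)
obs 9: x=7/2 → posterior Inverse-Gamma(41/6, 2461/32)
obs 10: x=-1/2 → posterior Inverse-Gamma(22/3, 2465/32)
obs 11: x=1 → posterior Inverse-Gamma(47/6, 2481/32)
obs 12: x=-2 → posterior Inverse-Gamma(25/3, 2545/32)
obs 13: x=-5 → posterior Inverse-Gamma(53/6, 2945/32)
obs 14: x=7 → posterior Inverse-Gamma(28/3, 3729/32)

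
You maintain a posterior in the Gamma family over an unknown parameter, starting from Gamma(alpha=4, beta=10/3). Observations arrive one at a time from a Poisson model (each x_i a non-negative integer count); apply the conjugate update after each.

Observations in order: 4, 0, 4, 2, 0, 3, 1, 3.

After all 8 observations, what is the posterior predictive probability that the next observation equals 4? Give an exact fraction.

obs 1: x=4 → posterior Gamma(8, 13/3)
obs 2: x=0 → posterior Gamma(8, 16/3)
obs 3: x=4 → posterior Gamma(12, 19/3)
obs 4: x=2 → posterior Gamma(14, 22/3)
obs 5: x=0 → posterior Gamma(14, 25/3)
obs 6: x=3 → posterior Gamma(17, 28/3)
obs 7: x=1 → posterior Gamma(18, 31/3)
obs 8: x=3 → posterior Gamma(21, 34/3)

124713103933896328621169617163155144704/1603404513114153724313506335083015711557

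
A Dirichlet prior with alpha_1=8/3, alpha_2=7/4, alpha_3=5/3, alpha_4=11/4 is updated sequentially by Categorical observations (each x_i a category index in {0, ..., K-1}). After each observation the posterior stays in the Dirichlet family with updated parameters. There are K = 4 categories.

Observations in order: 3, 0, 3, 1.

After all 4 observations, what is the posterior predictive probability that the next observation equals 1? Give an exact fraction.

3/14

obs 1: x=3 → posterior Dirichlet(8/3, 7/4, 5/3, 15/4)
obs 2: x=0 → posterior Dirichlet(11/3, 7/4, 5/3, 15/4)
obs 3: x=3 → posterior Dirichlet(11/3, 7/4, 5/3, 19/4)
obs 4: x=1 → posterior Dirichlet(11/3, 11/4, 5/3, 19/4)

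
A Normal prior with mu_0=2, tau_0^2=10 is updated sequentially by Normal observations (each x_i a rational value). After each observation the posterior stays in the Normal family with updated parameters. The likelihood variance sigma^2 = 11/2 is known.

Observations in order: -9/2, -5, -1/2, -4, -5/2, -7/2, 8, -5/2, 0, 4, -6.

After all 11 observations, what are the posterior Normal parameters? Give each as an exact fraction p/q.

mu_0=-4/3, tau_0^2=10/21

obs 1: x=-9/2 → posterior Normal(-68/31, 110/31)
obs 2: x=-5 → posterior Normal(-56/17, 110/51)
obs 3: x=-1/2 → posterior Normal(-178/71, 110/71)
obs 4: x=-4 → posterior Normal(-258/91, 110/91)
obs 5: x=-5/2 → posterior Normal(-308/111, 110/111)
obs 6: x=-7/2 → posterior Normal(-378/131, 110/131)
obs 7: x=8 → posterior Normal(-218/151, 110/151)
obs 8: x=-5/2 → posterior Normal(-268/171, 110/171)
obs 9: x=0 → posterior Normal(-268/191, 110/191)
obs 10: x=4 → posterior Normal(-188/211, 110/211)
obs 11: x=-6 → posterior Normal(-4/3, 10/21)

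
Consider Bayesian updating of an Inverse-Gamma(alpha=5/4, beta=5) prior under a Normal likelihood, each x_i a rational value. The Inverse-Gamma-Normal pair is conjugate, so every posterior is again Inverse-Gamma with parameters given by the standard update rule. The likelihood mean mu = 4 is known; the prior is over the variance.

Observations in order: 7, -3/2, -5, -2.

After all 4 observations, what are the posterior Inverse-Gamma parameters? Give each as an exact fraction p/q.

obs 1: x=7 → posterior Inverse-Gamma(7/4, 19/2)
obs 2: x=-3/2 → posterior Inverse-Gamma(9/4, 197/8)
obs 3: x=-5 → posterior Inverse-Gamma(11/4, 521/8)
obs 4: x=-2 → posterior Inverse-Gamma(13/4, 665/8)

alpha=13/4, beta=665/8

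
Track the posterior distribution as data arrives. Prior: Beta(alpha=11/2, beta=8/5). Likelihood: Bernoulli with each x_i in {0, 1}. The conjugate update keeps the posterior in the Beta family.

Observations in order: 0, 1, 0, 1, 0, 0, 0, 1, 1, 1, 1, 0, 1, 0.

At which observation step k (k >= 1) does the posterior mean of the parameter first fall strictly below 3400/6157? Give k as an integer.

k = 7

obs 1: x=0 → posterior Beta(11/2, 13/5)
obs 2: x=1 → posterior Beta(13/2, 13/5)
obs 3: x=0 → posterior Beta(13/2, 18/5)
obs 4: x=1 → posterior Beta(15/2, 18/5)
obs 5: x=0 → posterior Beta(15/2, 23/5)
obs 6: x=0 → posterior Beta(15/2, 28/5)
obs 7: x=0 → posterior Beta(15/2, 33/5)
obs 8: x=1 → posterior Beta(17/2, 33/5)
obs 9: x=1 → posterior Beta(19/2, 33/5)
obs 10: x=1 → posterior Beta(21/2, 33/5)
obs 11: x=1 → posterior Beta(23/2, 33/5)
obs 12: x=0 → posterior Beta(23/2, 38/5)
obs 13: x=1 → posterior Beta(25/2, 38/5)
obs 14: x=0 → posterior Beta(25/2, 43/5)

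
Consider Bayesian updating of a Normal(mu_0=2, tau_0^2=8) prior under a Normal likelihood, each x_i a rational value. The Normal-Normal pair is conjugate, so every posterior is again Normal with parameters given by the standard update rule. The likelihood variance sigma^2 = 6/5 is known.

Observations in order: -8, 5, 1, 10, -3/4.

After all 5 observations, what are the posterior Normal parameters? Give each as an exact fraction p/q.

mu_0=151/103, tau_0^2=24/103

obs 1: x=-8 → posterior Normal(-154/23, 24/23)
obs 2: x=5 → posterior Normal(-54/43, 24/43)
obs 3: x=1 → posterior Normal(-34/63, 8/21)
obs 4: x=10 → posterior Normal(2, 24/83)
obs 5: x=-3/4 → posterior Normal(151/103, 24/103)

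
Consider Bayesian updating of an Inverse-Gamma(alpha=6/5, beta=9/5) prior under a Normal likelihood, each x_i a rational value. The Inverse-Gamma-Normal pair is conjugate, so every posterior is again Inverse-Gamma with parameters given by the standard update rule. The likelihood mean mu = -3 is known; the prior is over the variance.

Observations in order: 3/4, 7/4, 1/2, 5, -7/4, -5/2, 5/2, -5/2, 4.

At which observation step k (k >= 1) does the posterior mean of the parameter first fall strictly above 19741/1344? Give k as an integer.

k = 2

obs 1: x=3/4 → posterior Inverse-Gamma(17/10, 1413/160)
obs 2: x=7/4 → posterior Inverse-Gamma(11/5, 1609/80)
obs 3: x=1/2 → posterior Inverse-Gamma(27/10, 2099/80)
obs 4: x=5 → posterior Inverse-Gamma(16/5, 4659/80)
obs 5: x=-7/4 → posterior Inverse-Gamma(37/10, 9443/160)
obs 6: x=-5/2 → posterior Inverse-Gamma(21/5, 9463/160)
obs 7: x=5/2 → posterior Inverse-Gamma(47/10, 11883/160)
obs 8: x=-5/2 → posterior Inverse-Gamma(26/5, 11903/160)
obs 9: x=4 → posterior Inverse-Gamma(57/10, 15823/160)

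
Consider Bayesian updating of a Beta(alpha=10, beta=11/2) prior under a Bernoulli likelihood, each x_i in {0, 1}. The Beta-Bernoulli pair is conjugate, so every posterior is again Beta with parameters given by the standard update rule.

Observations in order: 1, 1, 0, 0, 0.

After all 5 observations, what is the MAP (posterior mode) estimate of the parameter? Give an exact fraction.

obs 1: x=1 → posterior Beta(11, 11/2)
obs 2: x=1 → posterior Beta(12, 11/2)
obs 3: x=0 → posterior Beta(12, 13/2)
obs 4: x=0 → posterior Beta(12, 15/2)
obs 5: x=0 → posterior Beta(12, 17/2)

22/37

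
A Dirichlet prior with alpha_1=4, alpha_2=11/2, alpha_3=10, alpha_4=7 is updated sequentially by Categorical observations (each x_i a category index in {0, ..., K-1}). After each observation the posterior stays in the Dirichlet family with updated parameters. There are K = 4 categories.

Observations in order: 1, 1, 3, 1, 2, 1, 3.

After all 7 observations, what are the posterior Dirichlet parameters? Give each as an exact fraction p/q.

obs 1: x=1 → posterior Dirichlet(4, 13/2, 10, 7)
obs 2: x=1 → posterior Dirichlet(4, 15/2, 10, 7)
obs 3: x=3 → posterior Dirichlet(4, 15/2, 10, 8)
obs 4: x=1 → posterior Dirichlet(4, 17/2, 10, 8)
obs 5: x=2 → posterior Dirichlet(4, 17/2, 11, 8)
obs 6: x=1 → posterior Dirichlet(4, 19/2, 11, 8)
obs 7: x=3 → posterior Dirichlet(4, 19/2, 11, 9)

alpha_1=4, alpha_2=19/2, alpha_3=11, alpha_4=9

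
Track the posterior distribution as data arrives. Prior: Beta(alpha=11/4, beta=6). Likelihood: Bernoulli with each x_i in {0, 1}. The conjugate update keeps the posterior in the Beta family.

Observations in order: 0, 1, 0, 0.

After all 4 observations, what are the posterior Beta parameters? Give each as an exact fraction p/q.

obs 1: x=0 → posterior Beta(11/4, 7)
obs 2: x=1 → posterior Beta(15/4, 7)
obs 3: x=0 → posterior Beta(15/4, 8)
obs 4: x=0 → posterior Beta(15/4, 9)

alpha=15/4, beta=9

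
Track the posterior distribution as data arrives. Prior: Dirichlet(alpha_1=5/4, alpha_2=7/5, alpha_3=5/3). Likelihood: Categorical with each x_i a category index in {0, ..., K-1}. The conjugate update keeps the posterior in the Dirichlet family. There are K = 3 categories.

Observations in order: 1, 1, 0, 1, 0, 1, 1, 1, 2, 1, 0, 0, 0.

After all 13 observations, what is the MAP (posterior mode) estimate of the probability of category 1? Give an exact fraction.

444/859

obs 1: x=1 → posterior Dirichlet(5/4, 12/5, 5/3)
obs 2: x=1 → posterior Dirichlet(5/4, 17/5, 5/3)
obs 3: x=0 → posterior Dirichlet(9/4, 17/5, 5/3)
obs 4: x=1 → posterior Dirichlet(9/4, 22/5, 5/3)
obs 5: x=0 → posterior Dirichlet(13/4, 22/5, 5/3)
obs 6: x=1 → posterior Dirichlet(13/4, 27/5, 5/3)
obs 7: x=1 → posterior Dirichlet(13/4, 32/5, 5/3)
obs 8: x=1 → posterior Dirichlet(13/4, 37/5, 5/3)
obs 9: x=2 → posterior Dirichlet(13/4, 37/5, 8/3)
obs 10: x=1 → posterior Dirichlet(13/4, 42/5, 8/3)
obs 11: x=0 → posterior Dirichlet(17/4, 42/5, 8/3)
obs 12: x=0 → posterior Dirichlet(21/4, 42/5, 8/3)
obs 13: x=0 → posterior Dirichlet(25/4, 42/5, 8/3)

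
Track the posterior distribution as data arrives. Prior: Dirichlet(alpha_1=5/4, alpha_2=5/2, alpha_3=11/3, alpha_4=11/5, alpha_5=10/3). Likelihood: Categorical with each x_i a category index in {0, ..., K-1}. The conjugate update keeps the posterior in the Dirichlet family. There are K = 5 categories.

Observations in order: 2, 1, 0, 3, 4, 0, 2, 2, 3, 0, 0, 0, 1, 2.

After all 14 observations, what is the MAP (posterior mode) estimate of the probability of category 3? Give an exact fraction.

obs 1: x=2 → posterior Dirichlet(5/4, 5/2, 14/3, 11/5, 10/3)
obs 2: x=1 → posterior Dirichlet(5/4, 7/2, 14/3, 11/5, 10/3)
obs 3: x=0 → posterior Dirichlet(9/4, 7/2, 14/3, 11/5, 10/3)
obs 4: x=3 → posterior Dirichlet(9/4, 7/2, 14/3, 16/5, 10/3)
obs 5: x=4 → posterior Dirichlet(9/4, 7/2, 14/3, 16/5, 13/3)
obs 6: x=0 → posterior Dirichlet(13/4, 7/2, 14/3, 16/5, 13/3)
obs 7: x=2 → posterior Dirichlet(13/4, 7/2, 17/3, 16/5, 13/3)
obs 8: x=2 → posterior Dirichlet(13/4, 7/2, 20/3, 16/5, 13/3)
obs 9: x=3 → posterior Dirichlet(13/4, 7/2, 20/3, 21/5, 13/3)
obs 10: x=0 → posterior Dirichlet(17/4, 7/2, 20/3, 21/5, 13/3)
obs 11: x=0 → posterior Dirichlet(21/4, 7/2, 20/3, 21/5, 13/3)
obs 12: x=0 → posterior Dirichlet(25/4, 7/2, 20/3, 21/5, 13/3)
obs 13: x=1 → posterior Dirichlet(25/4, 9/2, 20/3, 21/5, 13/3)
obs 14: x=2 → posterior Dirichlet(25/4, 9/2, 23/3, 21/5, 13/3)

64/439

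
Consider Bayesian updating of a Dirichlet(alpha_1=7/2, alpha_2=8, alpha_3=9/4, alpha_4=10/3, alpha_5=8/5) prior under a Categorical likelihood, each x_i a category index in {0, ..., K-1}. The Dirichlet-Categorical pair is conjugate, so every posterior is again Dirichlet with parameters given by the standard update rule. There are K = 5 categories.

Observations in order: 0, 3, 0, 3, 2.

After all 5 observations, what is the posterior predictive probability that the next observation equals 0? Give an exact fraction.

330/1421

obs 1: x=0 → posterior Dirichlet(9/2, 8, 9/4, 10/3, 8/5)
obs 2: x=3 → posterior Dirichlet(9/2, 8, 9/4, 13/3, 8/5)
obs 3: x=0 → posterior Dirichlet(11/2, 8, 9/4, 13/3, 8/5)
obs 4: x=3 → posterior Dirichlet(11/2, 8, 9/4, 16/3, 8/5)
obs 5: x=2 → posterior Dirichlet(11/2, 8, 13/4, 16/3, 8/5)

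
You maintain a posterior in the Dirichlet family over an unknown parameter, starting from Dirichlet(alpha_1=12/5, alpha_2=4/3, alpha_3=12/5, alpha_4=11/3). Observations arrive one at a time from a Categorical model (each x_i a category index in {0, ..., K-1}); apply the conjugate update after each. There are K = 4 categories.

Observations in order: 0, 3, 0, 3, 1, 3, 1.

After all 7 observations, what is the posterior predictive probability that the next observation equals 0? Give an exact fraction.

obs 1: x=0 → posterior Dirichlet(17/5, 4/3, 12/5, 11/3)
obs 2: x=3 → posterior Dirichlet(17/5, 4/3, 12/5, 14/3)
obs 3: x=0 → posterior Dirichlet(22/5, 4/3, 12/5, 14/3)
obs 4: x=3 → posterior Dirichlet(22/5, 4/3, 12/5, 17/3)
obs 5: x=1 → posterior Dirichlet(22/5, 7/3, 12/5, 17/3)
obs 6: x=3 → posterior Dirichlet(22/5, 7/3, 12/5, 20/3)
obs 7: x=1 → posterior Dirichlet(22/5, 10/3, 12/5, 20/3)

11/42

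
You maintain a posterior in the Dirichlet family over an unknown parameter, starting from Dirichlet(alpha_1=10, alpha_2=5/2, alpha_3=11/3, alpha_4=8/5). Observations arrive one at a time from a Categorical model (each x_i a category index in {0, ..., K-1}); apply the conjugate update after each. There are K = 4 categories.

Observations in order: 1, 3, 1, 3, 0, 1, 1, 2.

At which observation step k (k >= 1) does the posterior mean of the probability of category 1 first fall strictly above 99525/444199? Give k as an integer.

obs 1: x=1 → posterior Dirichlet(10, 7/2, 11/3, 8/5)
obs 2: x=3 → posterior Dirichlet(10, 7/2, 11/3, 13/5)
obs 3: x=1 → posterior Dirichlet(10, 9/2, 11/3, 13/5)
obs 4: x=3 → posterior Dirichlet(10, 9/2, 11/3, 18/5)
obs 5: x=0 → posterior Dirichlet(11, 9/2, 11/3, 18/5)
obs 6: x=1 → posterior Dirichlet(11, 11/2, 11/3, 18/5)
obs 7: x=1 → posterior Dirichlet(11, 13/2, 11/3, 18/5)
obs 8: x=2 → posterior Dirichlet(11, 13/2, 14/3, 18/5)

k = 6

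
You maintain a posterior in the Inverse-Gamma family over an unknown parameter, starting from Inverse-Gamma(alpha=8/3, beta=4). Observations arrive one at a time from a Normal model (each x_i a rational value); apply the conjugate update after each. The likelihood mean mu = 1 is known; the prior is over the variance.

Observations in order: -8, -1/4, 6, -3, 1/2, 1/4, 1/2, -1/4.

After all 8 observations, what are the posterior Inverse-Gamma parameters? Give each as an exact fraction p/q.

obs 1: x=-8 → posterior Inverse-Gamma(19/6, 89/2)
obs 2: x=-1/4 → posterior Inverse-Gamma(11/3, 1449/32)
obs 3: x=6 → posterior Inverse-Gamma(25/6, 1849/32)
obs 4: x=-3 → posterior Inverse-Gamma(14/3, 2105/32)
obs 5: x=1/2 → posterior Inverse-Gamma(31/6, 2109/32)
obs 6: x=1/4 → posterior Inverse-Gamma(17/3, 1059/16)
obs 7: x=1/2 → posterior Inverse-Gamma(37/6, 1061/16)
obs 8: x=-1/4 → posterior Inverse-Gamma(20/3, 2147/32)

alpha=20/3, beta=2147/32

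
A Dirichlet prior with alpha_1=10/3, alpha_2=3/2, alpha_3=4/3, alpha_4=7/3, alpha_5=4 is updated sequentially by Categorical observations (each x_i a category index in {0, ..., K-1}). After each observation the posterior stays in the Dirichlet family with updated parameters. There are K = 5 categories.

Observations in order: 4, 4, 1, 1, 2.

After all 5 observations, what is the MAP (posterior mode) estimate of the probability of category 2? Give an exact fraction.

obs 1: x=4 → posterior Dirichlet(10/3, 3/2, 4/3, 7/3, 5)
obs 2: x=4 → posterior Dirichlet(10/3, 3/2, 4/3, 7/3, 6)
obs 3: x=1 → posterior Dirichlet(10/3, 5/2, 4/3, 7/3, 6)
obs 4: x=1 → posterior Dirichlet(10/3, 7/2, 4/3, 7/3, 6)
obs 5: x=2 → posterior Dirichlet(10/3, 7/2, 7/3, 7/3, 6)

8/75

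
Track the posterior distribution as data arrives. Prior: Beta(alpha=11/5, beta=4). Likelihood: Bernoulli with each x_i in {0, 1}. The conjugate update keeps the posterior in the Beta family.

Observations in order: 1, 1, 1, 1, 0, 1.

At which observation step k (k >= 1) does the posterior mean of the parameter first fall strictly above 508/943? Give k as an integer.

k = 3

obs 1: x=1 → posterior Beta(16/5, 4)
obs 2: x=1 → posterior Beta(21/5, 4)
obs 3: x=1 → posterior Beta(26/5, 4)
obs 4: x=1 → posterior Beta(31/5, 4)
obs 5: x=0 → posterior Beta(31/5, 5)
obs 6: x=1 → posterior Beta(36/5, 5)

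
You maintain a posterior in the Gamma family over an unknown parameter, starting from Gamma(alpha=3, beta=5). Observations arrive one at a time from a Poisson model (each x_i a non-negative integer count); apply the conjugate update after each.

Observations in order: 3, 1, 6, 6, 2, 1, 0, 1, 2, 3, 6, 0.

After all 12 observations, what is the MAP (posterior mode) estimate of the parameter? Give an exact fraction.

33/17

obs 1: x=3 → posterior Gamma(6, 6)
obs 2: x=1 → posterior Gamma(7, 7)
obs 3: x=6 → posterior Gamma(13, 8)
obs 4: x=6 → posterior Gamma(19, 9)
obs 5: x=2 → posterior Gamma(21, 10)
obs 6: x=1 → posterior Gamma(22, 11)
obs 7: x=0 → posterior Gamma(22, 12)
obs 8: x=1 → posterior Gamma(23, 13)
obs 9: x=2 → posterior Gamma(25, 14)
obs 10: x=3 → posterior Gamma(28, 15)
obs 11: x=6 → posterior Gamma(34, 16)
obs 12: x=0 → posterior Gamma(34, 17)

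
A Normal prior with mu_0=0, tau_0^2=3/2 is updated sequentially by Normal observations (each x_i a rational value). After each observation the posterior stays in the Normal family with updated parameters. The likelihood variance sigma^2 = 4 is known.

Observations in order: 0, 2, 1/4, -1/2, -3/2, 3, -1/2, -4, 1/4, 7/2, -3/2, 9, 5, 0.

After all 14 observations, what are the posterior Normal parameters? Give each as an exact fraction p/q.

obs 1: x=0 → posterior Normal(0, 12/11)
obs 2: x=2 → posterior Normal(3/7, 6/7)
obs 3: x=1/4 → posterior Normal(27/68, 12/17)
obs 4: x=-1/2 → posterior Normal(21/80, 3/5)
obs 5: x=-3/2 → posterior Normal(3/92, 12/23)
obs 6: x=3 → posterior Normal(3/8, 6/13)
obs 7: x=-1/2 → posterior Normal(33/116, 12/29)
obs 8: x=-4 → posterior Normal(-15/128, 3/8)
obs 9: x=1/4 → posterior Normal(-3/35, 12/35)
obs 10: x=7/2 → posterior Normal(15/76, 6/19)
obs 11: x=-3/2 → posterior Normal(3/41, 12/41)
obs 12: x=9 → posterior Normal(15/22, 3/11)
obs 13: x=5 → posterior Normal(45/47, 12/47)
obs 14: x=0 → posterior Normal(9/10, 6/25)

mu_0=9/10, tau_0^2=6/25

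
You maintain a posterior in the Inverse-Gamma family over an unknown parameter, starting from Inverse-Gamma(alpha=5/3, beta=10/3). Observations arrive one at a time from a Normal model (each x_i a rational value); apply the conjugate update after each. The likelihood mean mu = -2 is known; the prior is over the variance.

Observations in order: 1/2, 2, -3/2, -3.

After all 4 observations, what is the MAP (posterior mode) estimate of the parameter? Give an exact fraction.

181/56

obs 1: x=1/2 → posterior Inverse-Gamma(13/6, 155/24)
obs 2: x=2 → posterior Inverse-Gamma(8/3, 347/24)
obs 3: x=-3/2 → posterior Inverse-Gamma(19/6, 175/12)
obs 4: x=-3 → posterior Inverse-Gamma(11/3, 181/12)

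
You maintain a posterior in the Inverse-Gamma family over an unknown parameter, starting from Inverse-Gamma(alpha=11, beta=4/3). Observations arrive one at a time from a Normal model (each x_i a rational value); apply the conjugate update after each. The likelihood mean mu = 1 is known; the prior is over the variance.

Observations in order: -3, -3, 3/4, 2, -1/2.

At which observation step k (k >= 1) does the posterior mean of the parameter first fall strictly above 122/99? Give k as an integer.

obs 1: x=-3 → posterior Inverse-Gamma(23/2, 28/3)
obs 2: x=-3 → posterior Inverse-Gamma(12, 52/3)
obs 3: x=3/4 → posterior Inverse-Gamma(25/2, 1667/96)
obs 4: x=2 → posterior Inverse-Gamma(13, 1715/96)
obs 5: x=-1/2 → posterior Inverse-Gamma(27/2, 1823/96)

k = 2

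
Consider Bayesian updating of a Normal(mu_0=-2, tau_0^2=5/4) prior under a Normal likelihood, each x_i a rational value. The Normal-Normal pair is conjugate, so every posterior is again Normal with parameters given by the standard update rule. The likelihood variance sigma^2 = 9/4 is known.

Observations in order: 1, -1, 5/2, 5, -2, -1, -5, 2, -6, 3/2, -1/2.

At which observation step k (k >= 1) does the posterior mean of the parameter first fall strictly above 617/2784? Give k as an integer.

k = 4

obs 1: x=1 → posterior Normal(-13/14, 45/56)
obs 2: x=-1 → posterior Normal(-18/19, 45/76)
obs 3: x=5/2 → posterior Normal(-11/48, 15/32)
obs 4: x=5 → posterior Normal(39/58, 45/116)
obs 5: x=-2 → posterior Normal(19/68, 45/136)
obs 6: x=-1 → posterior Normal(3/26, 15/52)
obs 7: x=-5 → posterior Normal(-41/88, 45/176)
obs 8: x=2 → posterior Normal(-3/14, 45/196)
obs 9: x=-6 → posterior Normal(-3/4, 5/24)
obs 10: x=3/2 → posterior Normal(-33/59, 45/236)
obs 11: x=-1/2 → posterior Normal(-71/128, 45/256)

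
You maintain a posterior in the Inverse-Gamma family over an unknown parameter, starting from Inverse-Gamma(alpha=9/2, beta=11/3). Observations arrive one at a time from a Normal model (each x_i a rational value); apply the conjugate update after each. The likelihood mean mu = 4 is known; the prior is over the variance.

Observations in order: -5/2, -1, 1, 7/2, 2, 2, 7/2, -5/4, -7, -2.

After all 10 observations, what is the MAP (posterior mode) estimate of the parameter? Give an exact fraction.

1897/144

obs 1: x=-5/2 → posterior Inverse-Gamma(5, 595/24)
obs 2: x=-1 → posterior Inverse-Gamma(11/2, 895/24)
obs 3: x=1 → posterior Inverse-Gamma(6, 1003/24)
obs 4: x=7/2 → posterior Inverse-Gamma(13/2, 503/12)
obs 5: x=2 → posterior Inverse-Gamma(7, 527/12)
obs 6: x=2 → posterior Inverse-Gamma(15/2, 551/12)
obs 7: x=7/2 → posterior Inverse-Gamma(8, 1105/24)
obs 8: x=-5/4 → posterior Inverse-Gamma(17/2, 5743/96)
obs 9: x=-7 → posterior Inverse-Gamma(9, 11551/96)
obs 10: x=-2 → posterior Inverse-Gamma(19/2, 13279/96)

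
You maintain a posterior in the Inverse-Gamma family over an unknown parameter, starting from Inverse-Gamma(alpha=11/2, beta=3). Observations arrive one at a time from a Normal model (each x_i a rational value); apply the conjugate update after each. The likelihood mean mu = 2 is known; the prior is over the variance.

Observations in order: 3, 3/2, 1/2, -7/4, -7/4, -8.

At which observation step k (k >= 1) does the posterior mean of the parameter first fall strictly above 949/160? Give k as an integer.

k = 6

obs 1: x=3 → posterior Inverse-Gamma(6, 7/2)
obs 2: x=3/2 → posterior Inverse-Gamma(13/2, 29/8)
obs 3: x=1/2 → posterior Inverse-Gamma(7, 19/4)
obs 4: x=-7/4 → posterior Inverse-Gamma(15/2, 377/32)
obs 5: x=-7/4 → posterior Inverse-Gamma(8, 301/16)
obs 6: x=-8 → posterior Inverse-Gamma(17/2, 1101/16)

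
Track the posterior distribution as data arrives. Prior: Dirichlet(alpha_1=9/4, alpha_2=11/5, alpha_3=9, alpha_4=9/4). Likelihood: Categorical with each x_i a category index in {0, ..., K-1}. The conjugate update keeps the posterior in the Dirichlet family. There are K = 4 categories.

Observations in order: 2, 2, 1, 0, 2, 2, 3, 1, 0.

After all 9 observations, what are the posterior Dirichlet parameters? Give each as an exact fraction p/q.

obs 1: x=2 → posterior Dirichlet(9/4, 11/5, 10, 9/4)
obs 2: x=2 → posterior Dirichlet(9/4, 11/5, 11, 9/4)
obs 3: x=1 → posterior Dirichlet(9/4, 16/5, 11, 9/4)
obs 4: x=0 → posterior Dirichlet(13/4, 16/5, 11, 9/4)
obs 5: x=2 → posterior Dirichlet(13/4, 16/5, 12, 9/4)
obs 6: x=2 → posterior Dirichlet(13/4, 16/5, 13, 9/4)
obs 7: x=3 → posterior Dirichlet(13/4, 16/5, 13, 13/4)
obs 8: x=1 → posterior Dirichlet(13/4, 21/5, 13, 13/4)
obs 9: x=0 → posterior Dirichlet(17/4, 21/5, 13, 13/4)

alpha_1=17/4, alpha_2=21/5, alpha_3=13, alpha_4=13/4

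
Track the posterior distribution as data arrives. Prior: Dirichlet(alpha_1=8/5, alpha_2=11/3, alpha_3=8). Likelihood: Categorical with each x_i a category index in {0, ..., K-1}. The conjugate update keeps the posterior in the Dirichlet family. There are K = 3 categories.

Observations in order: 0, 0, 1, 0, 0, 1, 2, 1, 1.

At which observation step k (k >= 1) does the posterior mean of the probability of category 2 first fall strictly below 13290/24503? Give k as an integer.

obs 1: x=0 → posterior Dirichlet(13/5, 11/3, 8)
obs 2: x=0 → posterior Dirichlet(18/5, 11/3, 8)
obs 3: x=1 → posterior Dirichlet(18/5, 14/3, 8)
obs 4: x=0 → posterior Dirichlet(23/5, 14/3, 8)
obs 5: x=0 → posterior Dirichlet(28/5, 14/3, 8)
obs 6: x=1 → posterior Dirichlet(28/5, 17/3, 8)
obs 7: x=2 → posterior Dirichlet(28/5, 17/3, 9)
obs 8: x=1 → posterior Dirichlet(28/5, 20/3, 9)
obs 9: x=1 → posterior Dirichlet(28/5, 23/3, 9)

k = 2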